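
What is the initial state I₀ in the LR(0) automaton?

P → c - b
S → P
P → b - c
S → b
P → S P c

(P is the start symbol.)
{ [P → . S P c], [P → . b - c], [P → . c - b], [P' → . P], [S → . P], [S → . b] }

First, augment the grammar with P' → P
I₀ = CLOSURE({ [P' → . P] }):
  [P' → . P] has the dot before P: add [P → . c - b], [P → . b - c], [P → . S P c]
  [P → . S P c] has the dot before S: add [S → . P], [S → . b]
No further items can be added.

I₀ = { [P → . S P c], [P → . b - c], [P → . c - b], [P' → . P], [S → . P], [S → . b] }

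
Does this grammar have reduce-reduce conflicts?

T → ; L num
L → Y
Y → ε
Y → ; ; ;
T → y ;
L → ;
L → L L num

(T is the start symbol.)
No reduce-reduce conflicts

Augment with T' → T and build the canonical LR(0) collection (I0 = CLOSURE({[T' → . T]}), then GOTO on every symbol after a dot until no new states appear). It has 13 states:
  I0: { [T → . ; L num], [T → . y ;], [T' → . T] }  — shift
  I1: { [L → . ;], [L → . L L num], [L → . Y], [T → ; . L num], [Y → . ; ; ;], [Y → .] }  — shift, reduce
  I2: { [T' → T .] }  — accept
  I3: { [T → y . ;] }  — shift
  I4: { [T → y ; .] }  — reduce
  I5: { [L → ; .], [Y → ; . ; ;] }  — shift, reduce
  I6: { [L → . ;], [L → . L L num], [L → . Y], [L → L . L num], [T → ; L . num], [Y → . ; ; ;], [Y → .] }  — shift, reduce
  I7: { [L → Y .] }  — reduce
  I8: { [L → . ;], [L → . L L num], [L → . Y], [L → L . L num], [L → L L . num], [Y → . ; ; ;], [Y → .] }  — shift, reduce
  I9: { [T → ; L num .] }  — reduce
  I10: { [L → L L num .] }  — reduce
  I11: { [Y → ; ; . ;] }  — shift
  I12: { [Y → ; ; ; .] }  — reduce

No state contains more than one complete item.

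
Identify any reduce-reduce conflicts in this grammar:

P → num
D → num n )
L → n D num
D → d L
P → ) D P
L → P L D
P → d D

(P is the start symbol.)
No reduce-reduce conflicts

Augment with P' → P and build the canonical LR(0) collection (I0 = CLOSURE({[P' → . P]}), then GOTO on every symbol after a dot until no new states appear). It has 19 states:
  I0: { [P → . ) D P], [P → . d D], [P → . num], [P' → . P] }  — shift
  I1: { [D → . d L], [D → . num n )], [P → ) . D P] }  — shift
  I2: { [P' → P .] }  — accept
  I3: { [D → . d L], [D → . num n )], [P → d . D] }  — shift
  I4: { [P → num .] }  — reduce
  I5: { [P → d D .] }  — reduce
  I6: { [D → d . L], [L → . P L D], [L → . n D num], [P → . ) D P], [P → . d D], [P → . num] }  — shift
  I7: { [D → num . n )] }  — shift
  I8: { [D → num n . )] }  — shift
  I9: { [D → num n ) .] }  — reduce
  I10: { [D → d L .] }  — reduce
  I11: { [L → . P L D], [L → . n D num], [L → P . L D], [P → . ) D P], [P → . d D], [P → . num] }  — shift
  I12: { [D → . d L], [D → . num n )], [L → n . D num] }  — shift
  I13: { [L → n D . num] }  — shift
  I14: { [L → n D num .] }  — reduce
  I15: { [D → . d L], [D → . num n )], [L → P L . D] }  — shift
  I16: { [L → P L D .] }  — reduce
  I17: { [P → ) D . P], [P → . ) D P], [P → . d D], [P → . num] }  — shift
  I18: { [P → ) D P .] }  — reduce

No state contains more than one complete item.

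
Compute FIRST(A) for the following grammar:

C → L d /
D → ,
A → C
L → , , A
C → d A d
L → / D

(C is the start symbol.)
To compute FIRST(A), examine every production with A on the left-hand side, reading each right-hand side left to right until a non-nullable symbol is reached.

FIRST sets of the other non-terminals involved (by the same procedure, iterated to a fixed point):
  FIRST(C) = { ',', '/', 'd' }

From A → C:
  - C is a non-terminal: add FIRST(C) \ {ε} = { ',', '/', 'd' }
    C is not nullable, so stop

Collecting: FIRST(A) = { ',', '/', 'd' }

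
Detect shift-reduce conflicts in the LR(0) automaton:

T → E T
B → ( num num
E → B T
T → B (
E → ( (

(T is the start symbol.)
A shift-reduce conflict occurs when an LR(0) state has both:
  - a complete (reduce) item [A → α .] (dot at the end), and
  - a shift item [B → β . c γ] (dot before a terminal).

Augment with T' → T and build the canonical LR(0) collection (I0 = CLOSURE({[T' → . T]}), then GOTO on every symbol after a dot until no new states appear). It has 11 states:
  I0: { [B → . ( num num], [E → . ( (], [E → . B T], [T → . B (], [T → . E T], [T' → . T] }  — shift
  I1: { [B → ( . num num], [E → ( . (] }  — shift
  I2: { [B → . ( num num], [E → . ( (], [E → . B T], [E → B . T], [T → . B (], [T → . E T], [T → B . (] }  — shift
  I3: { [B → . ( num num], [E → . ( (], [E → . B T], [T → . B (], [T → . E T], [T → E . T] }  — shift
  I4: { [T' → T .] }  — accept
  I5: { [T → E T .] }  — reduce
  I6: { [B → ( . num num], [E → ( . (], [T → B ( .] }  — shift, reduce
  I7: { [E → B T .] }  — reduce
  I8: { [E → ( ( .] }  — reduce
  I9: { [B → ( num . num] }  — shift
  I10: { [B → ( num num .] }  — reduce

I6 contains reduce item [T → B ( .] and shift items [B → ( . num num], [E → ( . (] — shift-reduce conflict.

Answer: Yes — I6: [T → B ( .] vs [B → ( . num num]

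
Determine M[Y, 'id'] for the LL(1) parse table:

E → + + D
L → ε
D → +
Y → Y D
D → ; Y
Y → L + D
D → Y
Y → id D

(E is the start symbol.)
Y → Y D, Y → id D

To find M[Y, 'id'], we find productions for Y where 'id' is in the predict set (PREDICT(N → α) = (FIRST(α) \ {ε}) ∪ (FOLLOW(N) if α ⇒* ε)).

Relevant sets:
  FIRST(Y) = { '+', 'id' }
  FIRST(L) = { ε }

Y → Y D: PREDICT = { '+', 'id' }
  'id' is in predict set, so this production goes in M[Y, 'id']
Y → L + D: PREDICT = { '+' }
Y → id D: PREDICT = { 'id' }
  'id' is in predict set, so this production goes in M[Y, 'id']

M[Y, 'id'] = Y → Y D, Y → id D  (a multiply-defined cell — the grammar is not LL(1))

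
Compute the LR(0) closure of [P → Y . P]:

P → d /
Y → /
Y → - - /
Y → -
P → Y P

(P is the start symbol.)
{ [P → . Y P], [P → . d /], [P → Y . P], [Y → . - - /], [Y → . -], [Y → . /] }

To compute CLOSURE, for each item [A → α.Bβ] where B is a non-terminal, add [B → .γ] for all productions B → γ; repeat for the newly added items until nothing changes.

Start with: [P → Y . P]
  [P → Y . P] has the dot before P: add [P → . d /], [P → . Y P]
  [P → . Y P] has the dot before Y: add [Y → . /], [Y → . - - /], [Y → . -]
No further items can be added.

CLOSURE = { [P → . Y P], [P → . d /], [P → Y . P], [Y → . - - /], [Y → . -], [Y → . /] }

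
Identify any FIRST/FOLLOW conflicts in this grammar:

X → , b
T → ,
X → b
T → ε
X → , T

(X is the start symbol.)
No FIRST/FOLLOW conflicts.

A FIRST/FOLLOW conflict occurs when a non-terminal N has a nullable alternative N → β (β ⇒* ε) and another alternative N → α with FIRST(α) ∩ FOLLOW(N) ≠ ∅: on such a lookahead the parser cannot decide between expanding α and letting N vanish via β.

Nullable non-terminals: T.

T: nullable alternative(s) T → ε; FOLLOW(T) = { $ }
  T → ,: FIRST \ {ε} = { ',' } — disjoint from FOLLOW(T)
  T → ε: FIRST \ {ε} = { } — this is the only nullable alternative, skip

X has no nullable alternative, so no FIRST/FOLLOW check is needed there.

No FIRST/FOLLOW conflicts found.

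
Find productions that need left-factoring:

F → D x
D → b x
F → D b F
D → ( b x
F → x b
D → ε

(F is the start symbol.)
Yes, F has productions with common prefix 'D'

Left-factoring is needed when two productions for the same non-terminal
share a common prefix on the right-hand side.

Productions for F:
  F → D x
  F → D b F
  F → x b
Productions for D:
  D → b x
  D → ( b x
  D → ε

Found common prefix 'D' in productions for F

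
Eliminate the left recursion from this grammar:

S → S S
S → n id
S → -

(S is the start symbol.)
S is directly left-recursive. The standard transformation for
  A → A α₁ | ... | A α_m | β₁ | ... | β_n
is
  A  → β₁ A' | ... | β_n A'
  A' → α₁ A' | ... | α_m A' | ε

S → n id becomes S → n id S'
S → - becomes S → - S'
S → S S becomes S' → S S'
Add S' → ε

Resulting grammar:
S → n id S'
S → - S'
S' → S S'
S' → ε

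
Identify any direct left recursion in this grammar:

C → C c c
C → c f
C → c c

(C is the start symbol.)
Yes, C is left-recursive

C → C c c: LEFT RECURSIVE (starts with C)
C → c f: starts with c
C → c c: starts with c

The grammar has direct left recursion on: C.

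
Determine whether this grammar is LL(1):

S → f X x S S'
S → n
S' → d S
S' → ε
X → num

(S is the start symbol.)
A grammar is LL(1) if for each non-terminal N with multiple productions, the predict sets of those productions are pairwise disjoint, where PREDICT(N → α) = (FIRST(α) \ {ε}) ∪ (FOLLOW(N) if α ⇒* ε).

Relevant sets:
  FOLLOW(S') = { $, 'd' }

For S:
  PREDICT(S → f X x S S') = { 'f' }
  PREDICT(S → n) = { 'n' }
For S':
  PREDICT(S' → d S) = { 'd' }
  PREDICT(S' → ε) = { $, 'd' }
X has a single production, so nothing to check there.

Conflict found: Predict set conflict for S': { 'd' }
The grammar is NOT LL(1).

Answer: No. Predict set conflict for S': { 'd' }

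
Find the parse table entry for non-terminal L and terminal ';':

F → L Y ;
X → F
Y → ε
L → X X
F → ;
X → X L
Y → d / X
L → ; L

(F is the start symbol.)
To find M[L, ';'], we find productions for L where ';' is in the predict set (PREDICT(N → α) = (FIRST(α) \ {ε}) ∪ (FOLLOW(N) if α ⇒* ε)).

Relevant sets:
  FIRST(X) = { ';' }

L → X X: PREDICT = { ';' }
  ';' is in predict set, so this production goes in M[L, ';']
L → ; L: PREDICT = { ';' }
  ';' is in predict set, so this production goes in M[L, ';']

M[L, ';'] = L → X X, L → ; L  (a multiply-defined cell — the grammar is not LL(1))

Answer: L → X X, L → ; L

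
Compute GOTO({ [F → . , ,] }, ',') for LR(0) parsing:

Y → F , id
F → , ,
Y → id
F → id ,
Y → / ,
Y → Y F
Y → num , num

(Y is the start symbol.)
GOTO(I, ',') = CLOSURE({ [A → αX.β] : [A → α.Xβ] ∈ I, X = ',' })

Items with dot before ',', with the dot advanced:
  [F → . , ,] → [F → , . ,]
Closure adds nothing (no advanced item has the dot before a non-terminal).

GOTO = { [F → , . ,] }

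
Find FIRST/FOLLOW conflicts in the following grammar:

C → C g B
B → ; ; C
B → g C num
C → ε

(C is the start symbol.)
A FIRST/FOLLOW conflict occurs when a non-terminal N has a nullable alternative N → β (β ⇒* ε) and another alternative N → α with FIRST(α) ∩ FOLLOW(N) ≠ ∅: on such a lookahead the parser cannot decide between expanding α and letting N vanish via β.

Nullable non-terminals: C.
FIRST sets used below: FIRST(C) = { 'g', ε }

C: nullable alternative(s) C → ε; FOLLOW(C) = { $, 'g', 'num' }
  C → C g B: FIRST \ {ε} = { 'g' } — overlaps FOLLOW(C) on { 'g' }: CONFLICT
  C → ε: FIRST \ {ε} = { } — this is the only nullable alternative, skip

B has no nullable alternative, so no FIRST/FOLLOW check is needed there.

So the grammar has 1 FIRST/FOLLOW conflict (marked CONFLICT above).

Answer: Yes. C → C g B with FOLLOW(C) on { 'g' }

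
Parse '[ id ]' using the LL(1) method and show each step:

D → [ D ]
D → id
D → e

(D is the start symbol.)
Stack is shown with the top on the left.

Stack    Input     Action
-------------------------
D $      [ id ] $  output D → [ D ]
[ D ] $  [ id ] $  match '['
D ] $    id ] $    output D → id
id ] $   id ] $    match 'id'
] $      ] $       match ']'
$        $         accept

The string is accepted.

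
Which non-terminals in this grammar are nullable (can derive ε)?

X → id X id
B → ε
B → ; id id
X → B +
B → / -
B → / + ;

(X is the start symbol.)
ε-productions: B → ε
So B is immediately nullable.
No further non-terminal can be added: every production for the remaining non-terminals contains a terminal or a non-nullable non-terminal.
Nullable = { 'B' }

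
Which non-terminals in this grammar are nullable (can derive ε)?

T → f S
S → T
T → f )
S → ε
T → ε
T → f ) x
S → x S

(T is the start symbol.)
A non-terminal is nullable if it can derive ε (the empty string): either it has an ε-production, or it has a production whose right-hand side consists entirely of nullable non-terminals.

ε-productions: S → ε, T → ε
So S, T are immediately nullable.
Every non-terminal is now nullable.
Nullable = { 'S', 'T' }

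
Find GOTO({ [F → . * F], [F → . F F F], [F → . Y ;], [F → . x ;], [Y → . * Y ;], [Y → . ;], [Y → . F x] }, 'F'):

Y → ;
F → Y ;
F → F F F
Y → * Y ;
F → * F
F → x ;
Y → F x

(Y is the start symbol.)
{ [F → . * F], [F → . F F F], [F → . Y ;], [F → . x ;], [F → F . F F], [Y → . * Y ;], [Y → . ;], [Y → . F x], [Y → F . x] }

GOTO(I, 'F') = CLOSURE({ [A → αX.β] : [A → α.Xβ] ∈ I, X = 'F' })

Items with dot before 'F', with the dot advanced:
  [F → . F F F] → [F → F . F F]
  [Y → . F x] → [Y → F . x]
Closure of the advanced items:
  [F → F . F F] has the dot before F: add [F → . Y ;], [F → . F F F], [F → . * F], [F → . x ;]
  [F → . Y ;] has the dot before Y: add [Y → . ;], [Y → . * Y ;], [Y → . F x]

GOTO = { [F → . * F], [F → . F F F], [F → . Y ;], [F → . x ;], [F → F . F F], [Y → . * Y ;], [Y → . ;], [Y → . F x], [Y → F . x] }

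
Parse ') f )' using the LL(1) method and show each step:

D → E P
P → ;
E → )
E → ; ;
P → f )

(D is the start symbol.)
LL(1) parsing maintains a stack (initially the start symbol over $) and the input. At each step: if the stack top is a terminal, match it against the current input token; if it is a non-terminal N, replace it with the RHS of M[N, lookahead] (the unique production whose predict set contains the lookahead).

Stack is shown with the top on the left.

Stack  Input    Action
----------------------
D $    ) f ) $  output D → E P
E P $  ) f ) $  output E → )
) P $  ) f ) $  match ')'
P $    f ) $    output P → f )
f ) $  f ) $    match 'f'
) $    ) $      match ')'
$      $        accept

The string is accepted.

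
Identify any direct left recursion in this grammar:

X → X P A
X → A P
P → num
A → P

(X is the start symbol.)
Yes, X is left-recursive

X → X P A: LEFT RECURSIVE (starts with X)
X → A P: starts with A
P → num: starts with num
A → P: starts with P

The grammar has direct left recursion on: X.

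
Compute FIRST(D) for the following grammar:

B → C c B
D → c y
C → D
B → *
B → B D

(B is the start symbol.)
{ 'c' }

From D → c y:
  - c is a terminal: add 'c' and stop

Collecting: FIRST(D) = { 'c' }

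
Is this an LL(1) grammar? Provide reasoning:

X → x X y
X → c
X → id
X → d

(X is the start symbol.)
For X:
  PREDICT(X → x X y) = { 'x' }
  PREDICT(X → c) = { 'c' }
  PREDICT(X → id) = { 'id' }
  PREDICT(X → d) = { 'd' }

All predict sets are disjoint. The grammar IS LL(1).

Answer: Yes, the grammar is LL(1).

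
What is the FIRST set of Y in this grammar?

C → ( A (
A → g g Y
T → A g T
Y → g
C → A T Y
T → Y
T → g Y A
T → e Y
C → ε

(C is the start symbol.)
{ 'g' }

To compute FIRST(Y), examine every production with Y on the left-hand side, reading each right-hand side left to right until a non-nullable symbol is reached.

From Y → g:
  - g is a terminal: add 'g' and stop

Collecting: FIRST(Y) = { 'g' }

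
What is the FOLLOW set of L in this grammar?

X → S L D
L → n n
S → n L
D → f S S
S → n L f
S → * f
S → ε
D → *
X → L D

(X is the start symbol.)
To compute FOLLOW(L), find every occurrence of L on a right-hand side N → α L β: add FIRST(β) \ {ε}, and if β is empty or nullable also add FOLLOW(N). Iterate to a fixed point.

In X → S L D: L is followed by D, add FIRST(D) \ {ε} = { '*', 'f' }
In S → n L: L is at the end, add FOLLOW(S)
In S → n L f: L is followed by f, add FIRST(f) \ {ε} = { 'f' }
In X → L D: L is followed by D, add FIRST(D) \ {ε} = { '*', 'f' }

The FOLLOW sets referred to above (computed the same way, to a fixed point):
  FOLLOW(S) = { $, '*', 'n' }

Taking the union: FOLLOW(L) = { $, '*', 'f', 'n' }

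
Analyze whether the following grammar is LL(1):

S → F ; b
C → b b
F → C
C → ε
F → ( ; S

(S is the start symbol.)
A grammar is LL(1) if for each non-terminal N with multiple productions, the predict sets of those productions are pairwise disjoint, where PREDICT(N → α) = (FIRST(α) \ {ε}) ∪ (FOLLOW(N) if α ⇒* ε).

Relevant sets:
  FIRST(C) = { 'b', ε }
  FOLLOW(C) = { ';' }
  FOLLOW(F) = { ';' }

For C:
  PREDICT(C → b b) = { 'b' }
  PREDICT(C → ε) = { ';' }
For F:
  PREDICT(F → C) = { ';', 'b' }
  PREDICT(F → '(' ';' S) = { '(' }
S has a single production, so nothing to check there.

All predict sets are disjoint. The grammar IS LL(1).

Answer: Yes, the grammar is LL(1).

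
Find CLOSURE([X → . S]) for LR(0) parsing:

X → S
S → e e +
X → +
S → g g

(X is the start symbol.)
{ [S → . e e +], [S → . g g], [X → . S] }

To compute CLOSURE, for each item [A → α.Bβ] where B is a non-terminal, add [B → .γ] for all productions B → γ; repeat for the newly added items until nothing changes.

Start with: [X → . S]
  [X → . S] has the dot before S: add [S → . e e +], [S → . g g]
No further items can be added.

CLOSURE = { [S → . e e +], [S → . g g], [X → . S] }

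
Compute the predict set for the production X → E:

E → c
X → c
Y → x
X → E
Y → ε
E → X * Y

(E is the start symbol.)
PREDICT(X → E) = (FIRST(RHS) \ {ε}) ∪ (FOLLOW(X) if ε ∈ FIRST(RHS), i.e. RHS ⇒* ε)
FIRST(E) = { 'c' }
FIRST(E) = { 'c' }
ε ∉ FIRST(E), so FOLLOW(X) is not added.
PREDICT(X → E) = { 'c' }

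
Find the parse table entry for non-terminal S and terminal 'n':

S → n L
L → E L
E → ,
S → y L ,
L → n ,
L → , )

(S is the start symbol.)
S → n L

To find M[S, 'n'], we find productions for S where 'n' is in the predict set (PREDICT(N → α) = (FIRST(α) \ {ε}) ∪ (FOLLOW(N) if α ⇒* ε)).

S → n L: PREDICT = { 'n' }
  'n' is in predict set, so this production goes in M[S, 'n']
S → y L ,: PREDICT = { 'y' }

M[S, 'n'] = S → n L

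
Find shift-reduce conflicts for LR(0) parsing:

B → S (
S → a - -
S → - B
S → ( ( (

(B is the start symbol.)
Augment with B' → B and build the canonical LR(0) collection (I0 = CLOSURE({[B' → . B]}), then GOTO on every symbol after a dot until no new states appear). It has 12 states:
  I0: { [B → . S (], [B' → . B], [S → . ( ( (], [S → . - B], [S → . a - -] }  — shift
  I1: { [S → ( . ( (] }  — shift
  I2: { [B → . S (], [S → - . B], [S → . ( ( (], [S → . - B], [S → . a - -] }  — shift
  I3: { [B' → B .] }  — accept
  I4: { [B → S . (] }  — shift
  I5: { [S → a . - -] }  — shift
  I6: { [S → a - . -] }  — shift
  I7: { [S → a - - .] }  — reduce
  I8: { [B → S ( .] }  — reduce
  I9: { [S → - B .] }  — reduce
  I10: { [S → ( ( . (] }  — shift
  I11: { [S → ( ( ( .] }  — reduce

No state contains both a complete item and a shift item.

Answer: No shift-reduce conflicts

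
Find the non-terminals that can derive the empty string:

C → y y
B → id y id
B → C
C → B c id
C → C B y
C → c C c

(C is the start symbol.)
A non-terminal is nullable if it can derive ε (the empty string): either it has an ε-production, or it has a production whose right-hand side consists entirely of nullable non-terminals.

There are no ε-productions, so no non-terminal can derive ε.
No non-terminals are nullable.

Answer: None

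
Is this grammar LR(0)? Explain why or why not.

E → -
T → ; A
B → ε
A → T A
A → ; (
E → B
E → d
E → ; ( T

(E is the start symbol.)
No. Shift-reduce conflict between [B → .] and [E → . -]

A grammar is LR(0) if no state in the canonical LR(0) collection has:
  - both a shift item (dot before a terminal) and a complete item (shift-reduce conflict), or
  - two or more complete items (reduce-reduce conflict; the accept item [E' → E .] counts as a complete item here).

Augment with E' → E and build the canonical LR(0) collection (I0 = CLOSURE({[E' → . E]}), then GOTO on every symbol after a dot until no new states appear). It has 14 states:
  I0: { [B → .], [E → . -], [E → . ; ( T], [E → . B], [E → . d], [E' → . E] }  — shift, reduce
  I1: { [E → - .] }  — reduce
  I2: { [E → ; . ( T] }  — shift
  I3: { [E → B .] }  — reduce
  I4: { [E' → E .] }  — accept
  I5: { [E → d .] }  — reduce
  I6: { [E → ; ( . T], [T → . ; A] }  — shift
  I7: { [A → . ; (], [A → . T A], [T → . ; A], [T → ; . A] }  — shift
  I8: { [E → ; ( T .] }  — reduce
  I9: { [A → . ; (], [A → . T A], [A → ; . (], [T → . ; A], [T → ; . A] }  — shift
  I10: { [T → ; A .] }  — reduce
  I11: { [A → . ; (], [A → . T A], [A → T . A], [T → . ; A] }  — shift
  I12: { [A → T A .] }  — reduce
  I13: { [A → ; ( .] }  — reduce

Conflict in state I0:
  Shift-reduce conflict between [B → .] and [E → . -]
So the grammar is NOT LR(0).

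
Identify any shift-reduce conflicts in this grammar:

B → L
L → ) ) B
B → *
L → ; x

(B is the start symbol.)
No shift-reduce conflicts

A shift-reduce conflict occurs when an LR(0) state has both:
  - a complete (reduce) item [A → α .] (dot at the end), and
  - a shift item [B → β . c γ] (dot before a terminal).

Augment with B' → B and build the canonical LR(0) collection (I0 = CLOSURE({[B' → . B]}), then GOTO on every symbol after a dot until no new states appear). It has 9 states:
  I0: { [B → . *], [B → . L], [B' → . B], [L → . ) ) B], [L → . ; x] }  — shift
  I1: { [L → ) . ) B] }  — shift
  I2: { [B → * .] }  — reduce
  I3: { [L → ; . x] }  — shift
  I4: { [B' → B .] }  — accept
  I5: { [B → L .] }  — reduce
  I6: { [L → ; x .] }  — reduce
  I7: { [B → . *], [B → . L], [L → ) ) . B], [L → . ) ) B], [L → . ; x] }  — shift
  I8: { [L → ) ) B .] }  — reduce

No state contains both a complete item and a shift item.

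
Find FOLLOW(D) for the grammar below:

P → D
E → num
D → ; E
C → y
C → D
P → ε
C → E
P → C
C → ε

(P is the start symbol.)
In P → D: D is at the end, add FOLLOW(P)
In C → D: D is at the end, add FOLLOW(C)

The FOLLOW sets referred to above (computed the same way, to a fixed point):
  FOLLOW(P) = { $ }
  FOLLOW(C) = { $ }

Taking the union: FOLLOW(D) = { $ }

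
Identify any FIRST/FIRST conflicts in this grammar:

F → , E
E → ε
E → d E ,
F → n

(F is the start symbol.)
No FIRST/FIRST conflicts.

A FIRST/FIRST conflict occurs when two productions N → α and N → β for the same non-terminal have FIRST(α) ∩ FIRST(β) ≠ ∅ (with ε ∈ FIRST of a nullable right-hand side, so two nullable alternatives also conflict).

Productions for F:
  F → , E: FIRST = { ',' }
  F → n: FIRST = { 'n' }
Productions for E:
  E → ε: FIRST = { ε }
  E → d E ,: FIRST = { 'd' }

All alternatives of each non-terminal have pairwise disjoint FIRST sets.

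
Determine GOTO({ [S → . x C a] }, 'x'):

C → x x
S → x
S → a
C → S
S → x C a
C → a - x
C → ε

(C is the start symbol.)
{ [C → . S], [C → . a - x], [C → . x x], [C → .], [S → . a], [S → . x C a], [S → . x], [S → x . C a] }

GOTO(I, 'x') = CLOSURE({ [A → αX.β] : [A → α.Xβ] ∈ I, X = 'x' })

Items with dot before 'x', with the dot advanced:
  [S → . x C a] → [S → x . C a]
Closure of the advanced items:
  [S → x . C a] has the dot before C: add [C → . x x], [C → . S], [C → . a - x], [C → .]
  [C → . S] has the dot before S: add [S → . x], [S → . a], [S → . x C a]

GOTO = { [C → . S], [C → . a - x], [C → . x x], [C → .], [S → . a], [S → . x C a], [S → . x], [S → x . C a] }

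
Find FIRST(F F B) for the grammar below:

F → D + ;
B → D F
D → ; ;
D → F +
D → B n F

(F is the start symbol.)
{ ';' }

FIRST sets of the non-terminals involved (from the grammar, by fixed-point iteration):
  FIRST(F) = { ';' }

To compute FIRST(F F B), process the symbols left to right:
Symbol F is a non-terminal. Add FIRST(F) \ {ε} = { ';' }
F is not nullable (ε ∉ FIRST(F)), so stop here.
FIRST(F F B) = { ';' }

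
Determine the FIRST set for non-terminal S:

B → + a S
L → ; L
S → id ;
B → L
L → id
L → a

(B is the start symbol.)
To compute FIRST(S), examine every production with S on the left-hand side, reading each right-hand side left to right until a non-nullable symbol is reached.

From S → id ;:
  - id is a terminal: add 'id' and stop

Collecting: FIRST(S) = { 'id' }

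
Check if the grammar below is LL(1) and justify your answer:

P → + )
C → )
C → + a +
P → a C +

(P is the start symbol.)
A grammar is LL(1) if for each non-terminal N with multiple productions, the predict sets of those productions are pairwise disjoint, where PREDICT(N → α) = (FIRST(α) \ {ε}) ∪ (FOLLOW(N) if α ⇒* ε).

For P:
  PREDICT(P → '+' ')') = { '+' }
  PREDICT(P → a C '+') = { 'a' }
For C:
  PREDICT(C → ')') = { ')' }
  PREDICT(C → '+' a '+') = { '+' }

All predict sets are disjoint. The grammar IS LL(1).

Answer: Yes, the grammar is LL(1).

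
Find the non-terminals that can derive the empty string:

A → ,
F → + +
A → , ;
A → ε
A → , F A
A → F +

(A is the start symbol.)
A non-terminal is nullable if it can derive ε (the empty string): either it has an ε-production, or it has a production whose right-hand side consists entirely of nullable non-terminals.

ε-productions: A → ε
So A is immediately nullable.
No further non-terminal can be added: every production for the remaining non-terminals contains a terminal or a non-nullable non-terminal.
Nullable = { 'A' }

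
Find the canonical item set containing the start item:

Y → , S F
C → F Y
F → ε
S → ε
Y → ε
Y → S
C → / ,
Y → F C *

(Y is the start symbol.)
{ [F → .], [S → .], [Y → . , S F], [Y → . F C *], [Y → . S], [Y → .], [Y' → . Y] }

First, augment the grammar with Y' → Y
I₀ = CLOSURE({ [Y' → . Y] }):
  [Y' → . Y] has the dot before Y: add [Y → . , S F], [Y → .], [Y → . S], [Y → . F C *]
  [Y → . S] has the dot before S: add [S → .]
  [Y → . F C *] has the dot before F: add [F → .]
No further items can be added.

I₀ = { [F → .], [S → .], [Y → . , S F], [Y → . F C *], [Y → . S], [Y → .], [Y' → . Y] }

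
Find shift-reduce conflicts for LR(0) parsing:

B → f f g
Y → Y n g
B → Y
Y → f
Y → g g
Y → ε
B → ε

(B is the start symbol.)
Yes — I0: [B → .] vs [B → . f f g]; I2: [B → Y .] vs [Y → Y . n g]; I3: [Y → f .] vs [B → f . f g]

Augment with B' → B and build the canonical LR(0) collection (I0 = CLOSURE({[B' → . B]}), then GOTO on every symbol after a dot until no new states appear). It has 10 states:
  I0: { [B → . Y], [B → . f f g], [B → .], [B' → . B], [Y → . Y n g], [Y → . f], [Y → . g g], [Y → .] }  — shift, 2 reduces
  I1: { [B' → B .] }  — accept
  I2: { [B → Y .], [Y → Y . n g] }  — shift, reduce
  I3: { [B → f . f g], [Y → f .] }  — shift, reduce
  I4: { [Y → g . g] }  — shift
  I5: { [Y → g g .] }  — reduce
  I6: { [B → f f . g] }  — shift
  I7: { [B → f f g .] }  — reduce
  I8: { [Y → Y n . g] }  — shift
  I9: { [Y → Y n g .] }  — reduce

I0 contains reduce items [B → .], [Y → .] and shift items [B → . f f g], [Y → . f], [Y → . g g] — shift-reduce conflict.
I2 contains reduce item [B → Y .] and shift item [Y → Y . n g] — shift-reduce conflict.
I3 contains reduce item [Y → f .] and shift item [B → f . f g] — shift-reduce conflict.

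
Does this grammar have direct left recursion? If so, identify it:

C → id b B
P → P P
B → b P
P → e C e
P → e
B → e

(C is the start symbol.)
Yes, P is left-recursive

Direct left recursion occurs when N → N α for some non-terminal N (the right-hand side begins with the left-hand side itself).

C → id b B: starts with id
P → P P: LEFT RECURSIVE (starts with P)
B → b P: starts with b
P → e C e: starts with e
P → e: starts with e
B → e: starts with e

The grammar has direct left recursion on: P.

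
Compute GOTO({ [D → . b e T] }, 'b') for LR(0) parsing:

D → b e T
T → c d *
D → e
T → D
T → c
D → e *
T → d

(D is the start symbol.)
GOTO(I, 'b') = CLOSURE({ [A → αX.β] : [A → α.Xβ] ∈ I, X = 'b' })

Items with dot before 'b', with the dot advanced:
  [D → . b e T] → [D → b . e T]
Closure adds nothing (no advanced item has the dot before a non-terminal).

GOTO = { [D → b . e T] }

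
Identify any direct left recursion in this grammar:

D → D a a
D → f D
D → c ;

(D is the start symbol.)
Yes, D is left-recursive

Direct left recursion occurs when N → N α for some non-terminal N (the right-hand side begins with the left-hand side itself).

D → D a a: LEFT RECURSIVE (starts with D)
D → f D: starts with f
D → c ;: starts with c

The grammar has direct left recursion on: D.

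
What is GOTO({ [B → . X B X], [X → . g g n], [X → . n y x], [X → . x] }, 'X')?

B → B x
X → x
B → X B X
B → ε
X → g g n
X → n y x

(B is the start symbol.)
{ [B → . B x], [B → . X B X], [B → .], [B → X . B X], [X → . g g n], [X → . n y x], [X → . x] }

GOTO(I, 'X') = CLOSURE({ [A → αX.β] : [A → α.Xβ] ∈ I, X = 'X' })

Items with dot before 'X', with the dot advanced:
  [B → . X B X] → [B → X . B X]
Closure of the advanced items:
  [B → X . B X] has the dot before B: add [B → . B x], [B → . X B X], [B → .]
  [B → . X B X] has the dot before X: add [X → . x], [X → . g g n], [X → . n y x]

GOTO = { [B → . B x], [B → . X B X], [B → .], [B → X . B X], [X → . g g n], [X → . n y x], [X → . x] }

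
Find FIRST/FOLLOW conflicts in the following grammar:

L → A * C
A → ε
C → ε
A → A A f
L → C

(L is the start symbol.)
Nullable non-terminals: A, C, L.
FIRST sets used below: FIRST(A) = { 'f', ε }, FIRST(C) = { ε }

A: nullable alternative(s) A → ε; FOLLOW(A) = { '*', 'f' }
  A → ε: FIRST \ {ε} = { } — this is the only nullable alternative, skip
  A → A A f: FIRST \ {ε} = { 'f' } — overlaps FOLLOW(A) on { 'f' }: CONFLICT
C has a nullable alternative but only one production, so nothing to check.

L: nullable alternative(s) L → C; FOLLOW(L) = { $ }
  L → A * C: FIRST \ {ε} = { '*', 'f' } — disjoint from FOLLOW(L)
  L → C: FIRST \ {ε} = { } — this is the only nullable alternative, skip

So the grammar has 1 FIRST/FOLLOW conflict (marked CONFLICT above).

Answer: Yes. A → A A f with FOLLOW(A) on { 'f' }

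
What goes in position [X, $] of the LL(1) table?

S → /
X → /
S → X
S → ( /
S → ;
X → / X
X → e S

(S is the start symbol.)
Empty (error entry)

To find M[X, $], we find productions for X where $ is in the predict set (PREDICT(N → α) = (FIRST(α) \ {ε}) ∪ (FOLLOW(N) if α ⇒* ε)).

X → /: PREDICT = { '/' }
X → / X: PREDICT = { '/' }
X → e S: PREDICT = { 'e' }

M[X, $] is empty (no production applies)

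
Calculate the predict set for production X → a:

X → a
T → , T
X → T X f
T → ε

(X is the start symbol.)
{ 'a' }

PREDICT(X → a) = (FIRST(RHS) \ {ε}) ∪ (FOLLOW(X) if ε ∈ FIRST(RHS), i.e. RHS ⇒* ε)
FIRST(a) = { 'a' }
ε ∉ FIRST(a), so FOLLOW(X) is not added.
PREDICT(X → a) = { 'a' }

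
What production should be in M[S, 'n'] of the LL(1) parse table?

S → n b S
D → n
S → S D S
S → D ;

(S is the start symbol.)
To find M[S, 'n'], we find productions for S where 'n' is in the predict set (PREDICT(N → α) = (FIRST(α) \ {ε}) ∪ (FOLLOW(N) if α ⇒* ε)).

Relevant sets:
  FIRST(S) = { 'n' }
  FIRST(D) = { 'n' }

S → n b S: PREDICT = { 'n' }
  'n' is in predict set, so this production goes in M[S, 'n']
S → S D S: PREDICT = { 'n' }
  'n' is in predict set, so this production goes in M[S, 'n']
S → D ;: PREDICT = { 'n' }
  'n' is in predict set, so this production goes in M[S, 'n']

M[S, 'n'] = S → n b S, S → S D S, S → D ;  (a multiply-defined cell — the grammar is not LL(1))

Answer: S → n b S, S → S D S, S → D ;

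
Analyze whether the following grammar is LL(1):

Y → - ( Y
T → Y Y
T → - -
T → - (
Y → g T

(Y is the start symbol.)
Relevant sets:
  FIRST(Y) = { '-', 'g' }

For Y:
  PREDICT(Y → '-' '(' Y) = { '-' }
  PREDICT(Y → g T) = { 'g' }
For T:
  PREDICT(T → Y Y) = { '-', 'g' }
  PREDICT(T → '-' '-') = { '-' }
  PREDICT(T → '-' '(') = { '-' }

Conflict found: Predict set conflict for T: { '-' }
The grammar is NOT LL(1).

Answer: No. Predict set conflict for T: { '-' }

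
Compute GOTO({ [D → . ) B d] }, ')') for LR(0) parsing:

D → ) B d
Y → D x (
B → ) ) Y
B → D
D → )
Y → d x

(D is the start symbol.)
GOTO(I, ')') = CLOSURE({ [A → αX.β] : [A → α.Xβ] ∈ I, X = ')' })

Items with dot before ')', with the dot advanced:
  [D → . ) B d] → [D → ) . B d]
Closure of the advanced items:
  [D → ) . B d] has the dot before B: add [B → . ) ) Y], [B → . D]
  [B → . D] has the dot before D: add [D → . ) B d], [D → . )]

GOTO = { [B → . ) ) Y], [B → . D], [D → ) . B d], [D → . ) B d], [D → . )] }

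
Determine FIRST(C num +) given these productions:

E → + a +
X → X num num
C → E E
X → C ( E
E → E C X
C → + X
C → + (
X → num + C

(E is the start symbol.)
{ '+' }

FIRST sets of the non-terminals involved (from the grammar, by fixed-point iteration):
  FIRST(C) = { '+' }

To compute FIRST(C num +), process the symbols left to right:
Symbol C is a non-terminal. Add FIRST(C) \ {ε} = { '+' }
C is not nullable (ε ∉ FIRST(C)), so stop here.
FIRST(C num +) = { '+' }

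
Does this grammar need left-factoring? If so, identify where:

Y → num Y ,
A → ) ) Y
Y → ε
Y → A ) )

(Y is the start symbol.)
Left-factoring is needed when two productions for the same non-terminal
share a common prefix on the right-hand side.

Productions for Y:
  Y → num Y ,
  Y → ε
  Y → A ) )

No common prefixes found.

Answer: No, left-factoring is not needed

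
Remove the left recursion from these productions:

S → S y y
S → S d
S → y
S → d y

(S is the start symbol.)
S → y S'
S → d y S'
S' → y y S'
S' → d S'
S' → ε

S is directly left-recursive. The standard transformation for
  A → A α₁ | ... | A α_m | β₁ | ... | β_n
is
  A  → β₁ A' | ... | β_n A'
  A' → α₁ A' | ... | α_m A' | ε

S → y becomes S → y S'
S → d y becomes S → d y S'
S → S y y becomes S' → y y S'
S → S d becomes S' → d S'
Add S' → ε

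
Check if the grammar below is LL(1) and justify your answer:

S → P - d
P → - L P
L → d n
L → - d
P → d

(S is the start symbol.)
Yes, the grammar is LL(1).

For P:
  PREDICT(P → '-' L P) = { '-' }
  PREDICT(P → d) = { 'd' }
For L:
  PREDICT(L → d n) = { 'd' }
  PREDICT(L → '-' d) = { '-' }
S has a single production, so nothing to check there.

All predict sets are disjoint. The grammar IS LL(1).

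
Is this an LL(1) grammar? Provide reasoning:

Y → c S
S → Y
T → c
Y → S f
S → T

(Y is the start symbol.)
A grammar is LL(1) if for each non-terminal N with multiple productions, the predict sets of those productions are pairwise disjoint, where PREDICT(N → α) = (FIRST(α) \ {ε}) ∪ (FOLLOW(N) if α ⇒* ε).

Relevant sets:
  FIRST(S) = { 'c' }
  FIRST(Y) = { 'c' }
  FIRST(T) = { 'c' }

For Y:
  PREDICT(Y → c S) = { 'c' }
  PREDICT(Y → S f) = { 'c' }
For S:
  PREDICT(S → Y) = { 'c' }
  PREDICT(S → T) = { 'c' }
T has a single production, so nothing to check there.

Conflict found: Predict set conflict for Y: { 'c' }
The grammar is NOT LL(1).

Answer: No. Predict set conflict for Y: { 'c' }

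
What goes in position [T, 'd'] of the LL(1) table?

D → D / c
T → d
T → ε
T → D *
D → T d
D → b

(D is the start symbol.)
To find M[T, 'd'], we find productions for T where 'd' is in the predict set (PREDICT(N → α) = (FIRST(α) \ {ε}) ∪ (FOLLOW(N) if α ⇒* ε)).

Relevant sets:
  FIRST(D) = { 'b', 'd' }
  FOLLOW(T) = { 'd' }

T → d: PREDICT = { 'd' }
  'd' is in predict set, so this production goes in M[T, 'd']
T → ε: PREDICT = { 'd' }
  'd' is in predict set, so this production goes in M[T, 'd']
T → D *: PREDICT = { 'b', 'd' }
  'd' is in predict set, so this production goes in M[T, 'd']

M[T, 'd'] = T → d, T → ε, T → D *  (a multiply-defined cell — the grammar is not LL(1))

Answer: T → d, T → ε, T → D *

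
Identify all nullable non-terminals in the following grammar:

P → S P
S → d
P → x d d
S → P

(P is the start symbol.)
A non-terminal is nullable if it can derive ε (the empty string): either it has an ε-production, or it has a production whose right-hand side consists entirely of nullable non-terminals.

There are no ε-productions, so no non-terminal can derive ε.
No non-terminals are nullable.

Answer: None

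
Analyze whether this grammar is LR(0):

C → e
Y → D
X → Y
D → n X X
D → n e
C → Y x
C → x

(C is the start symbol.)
A grammar is LR(0) if no state in the canonical LR(0) collection has:
  - both a shift item (dot before a terminal) and a complete item (shift-reduce conflict), or
  - two or more complete items (reduce-reduce conflict; the accept item [C' → C .] counts as a complete item here).

Augment with C' → C and build the canonical LR(0) collection (I0 = CLOSURE({[C' → . C]}), then GOTO on every symbol after a dot until no new states appear). It has 12 states:
  I0: { [C → . Y x], [C → . e], [C → . x], [C' → . C], [D → . n X X], [D → . n e], [Y → . D] }  — shift
  I1: { [C' → C .] }  — accept
  I2: { [Y → D .] }  — reduce
  I3: { [C → Y . x] }  — shift
  I4: { [C → e .] }  — reduce
  I5: { [D → . n X X], [D → . n e], [D → n . X X], [D → n . e], [X → . Y], [Y → . D] }  — shift
  I6: { [C → x .] }  — reduce
  I7: { [D → . n X X], [D → . n e], [D → n X . X], [X → . Y], [Y → . D] }  — shift
  I8: { [X → Y .] }  — reduce
  I9: { [D → n e .] }  — reduce
  I10: { [D → n X X .] }  — reduce
  I11: { [C → Y x .] }  — reduce

Every state is either a pure shift/goto state or contains exactly one complete item and nothing to shift — no conflicts. The grammar is LR(0).

Answer: Yes, the grammar is LR(0)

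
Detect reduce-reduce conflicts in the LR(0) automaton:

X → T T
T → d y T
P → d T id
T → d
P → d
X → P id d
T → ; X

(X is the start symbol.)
Augment with X' → X and build the canonical LR(0) collection (I0 = CLOSURE({[X' → . X]}), then GOTO on every symbol after a dot until no new states appear). It has 15 states:
  I0: { [P → . d T id], [P → . d], [T → . ; X], [T → . d y T], [T → . d], [X → . P id d], [X → . T T], [X' → . X] }  — shift
  I1: { [P → . d T id], [P → . d], [T → . ; X], [T → . d y T], [T → . d], [T → ; . X], [X → . P id d], [X → . T T] }  — shift
  I2: { [X → P . id d] }  — shift
  I3: { [T → . ; X], [T → . d y T], [T → . d], [X → T . T] }  — shift
  I4: { [X' → X .] }  — accept
  I5: { [P → d . T id], [P → d .], [T → . ; X], [T → . d y T], [T → . d], [T → d . y T], [T → d .] }  — shift, 2 reduces
  I6: { [P → d T . id] }  — shift
  I7: { [T → d . y T], [T → d .] }  — shift, reduce
  I8: { [T → . ; X], [T → . d y T], [T → . d], [T → d y . T] }  — shift
  I9: { [T → d y T .] }  — reduce
  I10: { [P → d T id .] }  — reduce
  I11: { [X → T T .] }  — reduce
  I12: { [X → P id . d] }  — shift
  I13: { [X → P id d .] }  — reduce
  I14: { [T → ; X .] }  — reduce

I5 contains complete items [P → d .], [T → d .] — reduce-reduce conflict.

Answer: Yes — I5: [P → d .] vs [T → d .]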